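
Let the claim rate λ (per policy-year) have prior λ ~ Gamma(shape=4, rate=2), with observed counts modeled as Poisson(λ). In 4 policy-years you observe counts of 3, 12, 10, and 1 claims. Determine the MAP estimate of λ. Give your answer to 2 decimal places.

λ̂_MAP = 4.83

Σxᵢ = 3+12+10+1 = 26, with n = 4.
Posterior ∝ λ^3e^(−2λ) · λ^26e^(−4λ) = λ^29e^(−6λ), i.e. Gamma(shape=30, rate=6).
The mode of a Gamma(a, b) with a ≥ 1 (shape–rate) is (a−1)/b = 29/6 ≈ 4.83.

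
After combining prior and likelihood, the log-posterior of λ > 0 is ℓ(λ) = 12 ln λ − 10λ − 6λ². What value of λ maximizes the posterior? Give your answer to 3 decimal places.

ℓ'(λ) = 12/λ − 10 − 12λ. Setting this to zero and multiplying by λ: 12λ² + 10λ − 12 = 0.
λ = (−10 + √(10² + 4·12·12)) / (2·12) = (−10 + √676) / 24 = (−10 + 26)/24 = 2/3.
ℓ''(λ) = −12/λ² − 12 < 0, confirming a maximum.

λ̂_MAP = 0.667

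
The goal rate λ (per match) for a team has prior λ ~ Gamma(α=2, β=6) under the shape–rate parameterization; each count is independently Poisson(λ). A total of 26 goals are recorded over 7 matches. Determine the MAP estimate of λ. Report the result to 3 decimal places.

Σxᵢ = 26, n = 7.
Posterior ∝ λe^(−6λ) · λ^26e^(−7λ) = λ^27e^(−13λ), i.e. Gamma(shape=28, rate=13).
The mode of a Gamma(a, b) with a ≥ 1 (shape–rate) is (a−1)/b = 27/13 ≈ 2.077.

λ̂_MAP = 2.077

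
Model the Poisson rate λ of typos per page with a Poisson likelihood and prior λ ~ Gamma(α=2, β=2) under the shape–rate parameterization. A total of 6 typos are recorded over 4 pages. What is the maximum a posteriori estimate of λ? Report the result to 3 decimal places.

λ̂_MAP = 1.167

Σxᵢ = 6, n = 4.
Posterior ∝ λe^(−2λ) · λ^6e^(−4λ) = λ^7e^(−6λ), i.e. Gamma(shape=8, rate=6).
The mode of a Gamma(a, b) with a ≥ 1 (shape–rate) is (a−1)/b = 7/6 ≈ 1.167.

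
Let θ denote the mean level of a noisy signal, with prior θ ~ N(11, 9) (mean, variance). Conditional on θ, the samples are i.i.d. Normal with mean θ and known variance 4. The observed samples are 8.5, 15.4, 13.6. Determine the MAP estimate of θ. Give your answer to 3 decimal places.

θ̂_MAP = 12.306

n = 3; x̄ = (8.5 + 15.4 + 13.6)/3 = 37.5/3 = 12.5.
For a Normal prior and Normal likelihood with known variance, the posterior is Normal; its mode equals its mean, the precision-weighted average.
Prior precision 1/σ₀² = 1/9; data precision n/σ² = 3/4 = 0.75.
θ̂ = ((1/9)·11 + 0.75·12.5) / (1/9 + 0.75) = (763/72)/(31/36) = 763/62 ≈ 12.306.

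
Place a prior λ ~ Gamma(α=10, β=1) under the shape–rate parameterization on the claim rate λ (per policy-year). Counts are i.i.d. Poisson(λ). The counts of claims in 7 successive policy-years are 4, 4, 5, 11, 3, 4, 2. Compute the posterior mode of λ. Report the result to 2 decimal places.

Σxᵢ = 4+4+5+11+3+4+2 = 33, with n = 7.
Posterior ∝ λ^9e^(−1λ) · λ^33e^(−7λ) = λ^42e^(−8λ), i.e. Gamma(shape=43, rate=8).
The mode of a Gamma(a, b) with a ≥ 1 (shape–rate) is (a−1)/b = 42/8 ≈ 5.25.

λ̂_MAP = 5.25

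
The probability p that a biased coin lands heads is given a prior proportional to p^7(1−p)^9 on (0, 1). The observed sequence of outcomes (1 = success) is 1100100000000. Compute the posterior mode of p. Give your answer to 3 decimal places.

The prior density ∝ p^7(1−p)^9 is the kernel of Beta(8, 10).
Data: 3 successes in 13 trials (from the sequence). The binomial likelihood contributes p^3(1−p)^10, so the posterior is Beta(8+3, 10+10) = Beta(11, 20).
For Beta(a, b) with a, b > 1 the mode is (a−1)/(a+b−2) = 10/29 ≈ 0.345.

p̂_MAP = 0.345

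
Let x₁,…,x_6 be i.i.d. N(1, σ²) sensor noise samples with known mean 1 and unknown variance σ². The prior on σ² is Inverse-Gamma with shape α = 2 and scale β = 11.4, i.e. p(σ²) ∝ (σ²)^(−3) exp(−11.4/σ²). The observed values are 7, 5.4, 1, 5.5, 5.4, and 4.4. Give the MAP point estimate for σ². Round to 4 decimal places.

σ̂²_MAP = 10.7775

Sum of squared deviations about the known mean: SS = (7−1)² + (5.4−1)² + (1−1)² + (5.5−1)² + (5.4−1)² + (4.4−1)² = 106.53.
The Normal likelihood contributes (σ²)^(−n/2) exp(−SS/(2σ²)), so the posterior is Inverse-Gamma(α + n/2, β + SS/2) = Inverse-Gamma(5, 64.665).
The mode of Inverse-Gamma(a, b) is b/(a+1) = 64.665/6 ≈ 10.7775.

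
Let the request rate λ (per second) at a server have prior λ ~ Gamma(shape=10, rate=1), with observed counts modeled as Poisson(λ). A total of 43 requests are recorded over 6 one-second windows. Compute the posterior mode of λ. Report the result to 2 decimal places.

Σxᵢ = 43, n = 6.
Posterior ∝ λ^9e^(−1λ) · λ^43e^(−6λ) = λ^52e^(−7λ), i.e. Gamma(shape=53, rate=7).
The mode of a Gamma(a, b) with a ≥ 1 (shape–rate) is (a−1)/b = 52/7 ≈ 7.43.

λ̂_MAP = 7.43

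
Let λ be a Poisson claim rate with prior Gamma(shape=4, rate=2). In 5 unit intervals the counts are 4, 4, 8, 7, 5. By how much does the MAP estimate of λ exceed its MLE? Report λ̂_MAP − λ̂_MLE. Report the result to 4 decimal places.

MAP − MLE = -1.1714

Σxᵢ = 28. Posterior is Gamma(32, 7); MAP = (32−1)/7 = 31/7 ≈ 4.42857.
MLE = x̄ = 28/5 ≈ 5.60000.
Difference = 31/7 − 28/5 = -41/35 ≈ -1.1714.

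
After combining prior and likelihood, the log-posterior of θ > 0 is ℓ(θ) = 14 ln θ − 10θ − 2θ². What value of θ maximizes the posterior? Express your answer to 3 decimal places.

ℓ'(θ) = 14/θ − 10 − 4θ. Setting this to zero and multiplying by θ: 4θ² + 10θ − 14 = 0.
θ = (−10 + √(10² + 4·4·14)) / (2·4) = (−10 + √324) / 8 = (−10 + 18)/8 = 1.
ℓ''(θ) = −14/θ² − 4 < 0, confirming a maximum.

θ̂_MAP = 1.000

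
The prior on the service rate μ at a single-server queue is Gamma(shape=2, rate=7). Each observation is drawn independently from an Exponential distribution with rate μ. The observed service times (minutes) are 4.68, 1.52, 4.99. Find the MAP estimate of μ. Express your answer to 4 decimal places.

μ̂_MAP = 0.2199

The Exponential(rate=μ) likelihood is ∝ μ^n e^(−μΣtᵢ). Here n = 3 and Σtᵢ = 4.68 + 1.52 + 4.99 = 11.19.
Posterior ∝ μe^(−7μ) · μ^3e^(−11.19μ) = μ^4e^(−18.19μ), i.e. Gamma(5, 18.19).
Mode = (a−1)/b = 4/18.19 ≈ 0.2199.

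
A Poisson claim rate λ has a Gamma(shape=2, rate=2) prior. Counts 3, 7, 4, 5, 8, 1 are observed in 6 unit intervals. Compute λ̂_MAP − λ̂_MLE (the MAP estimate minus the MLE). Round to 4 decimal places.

MAP − MLE = -1.0417

Σxᵢ = 28. Posterior is Gamma(30, 8); MAP = (30−1)/8 = 29/8 ≈ 3.62500.
MLE = x̄ = 28/6 ≈ 4.66667.
Difference = 29/8 − 28/6 = -25/24 ≈ -1.0417.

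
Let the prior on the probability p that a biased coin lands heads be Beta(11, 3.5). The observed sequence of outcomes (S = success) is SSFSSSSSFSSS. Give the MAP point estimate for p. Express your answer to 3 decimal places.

Prior: Beta(11, 3.5).
Data: 10 successes in 12 trials (from the sequence). The binomial likelihood contributes p^10(1−p)^2, so the posterior is Beta(11+10, 3.5+2) = Beta(21, 5.5).
For Beta(a, b) with a, b > 1 the mode is (a−1)/(a+b−2) = 20/24.5 ≈ 0.816.

p̂_MAP = 0.816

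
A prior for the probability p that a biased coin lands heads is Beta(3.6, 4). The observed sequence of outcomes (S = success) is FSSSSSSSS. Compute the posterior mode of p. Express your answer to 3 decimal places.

p̂_MAP = 0.726

Prior: Beta(3.6, 4).
Data: 8 successes in 9 trials (from the sequence). The binomial likelihood contributes p^8(1−p)^1, so the posterior is Beta(3.6+8, 4+1) = Beta(11.6, 5).
For Beta(a, b) with a, b > 1 the mode is (a−1)/(a+b−2) = 10.6/14.6 ≈ 0.726.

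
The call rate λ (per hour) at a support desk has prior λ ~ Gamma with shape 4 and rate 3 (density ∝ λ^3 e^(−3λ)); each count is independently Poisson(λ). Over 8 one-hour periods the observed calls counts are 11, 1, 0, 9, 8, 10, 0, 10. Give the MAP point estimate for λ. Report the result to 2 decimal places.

λ̂_MAP = 4.73

Σxᵢ = 11+1+0+9+8+10+0+10 = 49, with n = 8.
Posterior ∝ λ^3e^(−3λ) · λ^49e^(−8λ) = λ^52e^(−11λ), i.e. Gamma(shape=53, rate=11).
The mode of a Gamma(a, b) with a ≥ 1 (shape–rate) is (a−1)/b = 52/11 ≈ 4.73.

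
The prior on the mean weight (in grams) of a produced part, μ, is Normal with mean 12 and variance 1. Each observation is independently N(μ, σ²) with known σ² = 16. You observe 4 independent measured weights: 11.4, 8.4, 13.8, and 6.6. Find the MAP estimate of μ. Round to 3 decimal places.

n = 4; x̄ = (11.4 + 8.4 + 13.8 + 6.6)/4 = 40.2/4 = 10.05.
For a Normal prior and Normal likelihood with known variance, the posterior is Normal; its mode equals its mean, the precision-weighted average.
Prior precision 1/σ₀² = 1/1 = 1; data precision n/σ² = 4/16 = 0.25.
μ̂ = (1·12 + 0.25·10.05) / (1 + 0.25) = 14.5125/1.25 = 11.610.

μ̂_MAP = 11.610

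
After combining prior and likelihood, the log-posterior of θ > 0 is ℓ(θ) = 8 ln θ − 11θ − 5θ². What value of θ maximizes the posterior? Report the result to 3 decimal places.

θ̂_MAP = 0.500

ℓ'(θ) = 8/θ − 11 − 10θ. Setting this to zero and multiplying by θ: 10θ² + 11θ − 8 = 0.
θ = (−11 + √(11² + 4·10·8)) / (2·10) = (−11 + √441) / 20 = (−11 + 21)/20 = 1/2.
ℓ''(θ) = −8/θ² − 10 < 0, confirming a maximum.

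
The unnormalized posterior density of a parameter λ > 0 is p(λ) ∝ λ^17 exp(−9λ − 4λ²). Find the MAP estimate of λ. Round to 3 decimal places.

ℓ'(λ) = 17/λ − 9 − 8λ. Setting this to zero and multiplying by λ: 8λ² + 9λ − 17 = 0.
λ = (−9 + √(9² + 4·8·17)) / (2·8) = (−9 + √625) / 16 = (−9 + 25)/16 = 1.
ℓ''(λ) = −17/λ² − 8 < 0, confirming a maximum.

λ̂_MAP = 1.000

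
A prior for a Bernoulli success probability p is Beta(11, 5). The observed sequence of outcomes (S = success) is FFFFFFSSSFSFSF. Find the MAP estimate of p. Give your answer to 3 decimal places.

Prior: Beta(11, 5).
Data: 5 successes in 14 trials (from the sequence). The binomial likelihood contributes p^5(1−p)^9, so the posterior is Beta(11+5, 5+9) = Beta(16, 14).
For Beta(a, b) with a, b > 1 the mode is (a−1)/(a+b−2) = 15/28 ≈ 0.536.

p̂_MAP = 0.536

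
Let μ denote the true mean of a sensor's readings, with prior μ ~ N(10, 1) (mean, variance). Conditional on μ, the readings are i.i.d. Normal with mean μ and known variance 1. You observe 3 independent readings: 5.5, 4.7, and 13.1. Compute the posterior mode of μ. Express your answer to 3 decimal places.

μ̂_MAP = 8.325

n = 3; x̄ = (5.5 + 4.7 + 13.1)/3 = 23.3/3 = 233/30 ≈ 7.7667.
For a Normal prior and Normal likelihood with known variance, the posterior is Normal; its mode equals its mean, the precision-weighted average.
Prior precision 1/σ₀² = 1/1 = 1; data precision n/σ² = 3/1 = 3.
μ̂ = (1·10 + 3·(233/30)) / (1 + 3) = 33.3/4 = 8.325.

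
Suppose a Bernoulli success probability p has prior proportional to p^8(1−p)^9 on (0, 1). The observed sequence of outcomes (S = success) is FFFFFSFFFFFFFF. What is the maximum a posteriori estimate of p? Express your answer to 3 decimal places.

The prior density ∝ p^8(1−p)^9 is the kernel of Beta(9, 10).
Data: 1 success in 14 trials (from the sequence). The binomial likelihood contributes p(1−p)^13, so the posterior is Beta(9+1, 10+13) = Beta(10, 23).
For Beta(a, b) with a, b > 1 the mode is (a−1)/(a+b−2) = 9/31 ≈ 0.290.

p̂_MAP = 0.290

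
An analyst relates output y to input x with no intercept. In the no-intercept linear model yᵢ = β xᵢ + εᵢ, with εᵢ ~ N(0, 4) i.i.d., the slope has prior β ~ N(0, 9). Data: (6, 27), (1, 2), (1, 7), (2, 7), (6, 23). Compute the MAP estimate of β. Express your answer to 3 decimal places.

log p(β | y) = −Σ(yᵢ − βxᵢ)²/(2·4) − β²/(2·9) + const.
Setting the derivative to zero: Σxᵢ(yᵢ − βxᵢ)/4 − β/9 = 0, so β = Σxᵢyᵢ / (Σxᵢ² + σ²/τ²).
Σxᵢyᵢ = 6·27 + 1·2 + 1·7 + 2·7 + 6·23 = 323; Σxᵢ² = 78; σ²/τ² = 4/9.
β̂_MAP = 323 / (78 + 4/9) = 323/(706/9) = 2907/706 ≈ 4.118.

β̂_MAP = 4.118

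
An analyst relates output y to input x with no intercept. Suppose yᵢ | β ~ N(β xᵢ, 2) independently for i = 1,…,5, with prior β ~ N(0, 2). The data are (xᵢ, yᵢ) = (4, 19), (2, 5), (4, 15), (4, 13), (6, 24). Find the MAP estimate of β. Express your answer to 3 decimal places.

log p(β | y) = −Σ(yᵢ − βxᵢ)²/(2·2) − β²/(2·2) + const.
Setting the derivative to zero: Σxᵢ(yᵢ − βxᵢ)/2 − β/2 = 0, so β = Σxᵢyᵢ / (Σxᵢ² + σ²/τ²).
Σxᵢyᵢ = 4·19 + 2·5 + 4·15 + 4·13 + 6·24 = 342; Σxᵢ² = 88; σ²/τ² = 1.
β̂_MAP = 342 / (88 + 1) = 342/89 ≈ 3.843.

β̂_MAP = 3.843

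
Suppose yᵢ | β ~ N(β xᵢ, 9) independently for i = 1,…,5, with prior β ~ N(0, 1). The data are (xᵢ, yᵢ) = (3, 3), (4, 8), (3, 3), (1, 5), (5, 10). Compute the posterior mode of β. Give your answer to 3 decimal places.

log p(β | y) = −Σ(yᵢ − βxᵢ)²/(2·9) − β²/(2·1) + const.
Setting the derivative to zero: Σxᵢ(yᵢ − βxᵢ)/9 − β/1 = 0, so β = Σxᵢyᵢ / (Σxᵢ² + σ²/τ²).
Σxᵢyᵢ = 3·3 + 4·8 + 3·3 + 1·5 + 5·10 = 105; Σxᵢ² = 60; σ²/τ² = 9.
β̂_MAP = 105 / (60 + 9) = 105/69 ≈ 1.522.

β̂_MAP = 1.522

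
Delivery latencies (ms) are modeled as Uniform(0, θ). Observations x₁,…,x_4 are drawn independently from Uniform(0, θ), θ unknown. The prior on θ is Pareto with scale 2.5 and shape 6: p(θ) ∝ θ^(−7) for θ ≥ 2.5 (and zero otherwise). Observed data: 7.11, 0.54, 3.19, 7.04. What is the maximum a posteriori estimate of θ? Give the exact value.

The Uniform(0, θ) likelihood is θ^(−n) for θ ≥ max(xᵢ), zero otherwise. Here max(xᵢ) = 7.11.
Posterior ∝ θ^(−7) · θ^(−4) = θ^(−11) on θ ≥ max(2.5, 7.11) = 7.11.
This density is strictly decreasing in θ, so the posterior mode lies at the lower boundary of the support.

θ̂_MAP = 7.11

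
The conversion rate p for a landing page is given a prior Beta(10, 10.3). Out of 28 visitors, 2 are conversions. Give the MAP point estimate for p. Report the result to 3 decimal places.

p̂_MAP = 0.238

Prior: Beta(10, 10.3).
Data: 2 successes in 28 trials. The binomial likelihood contributes p^2(1−p)^26, so the posterior is Beta(10+2, 10.3+26) = Beta(12, 36.3).
For Beta(a, b) with a, b > 1 the mode is (a−1)/(a+b−2) = 11/46.3 ≈ 0.238.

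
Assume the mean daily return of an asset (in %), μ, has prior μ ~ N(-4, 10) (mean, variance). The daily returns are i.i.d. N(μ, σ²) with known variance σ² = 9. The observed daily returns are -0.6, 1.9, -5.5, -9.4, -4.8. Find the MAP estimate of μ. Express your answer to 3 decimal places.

μ̂_MAP = -3.729

n = 5; x̄ = ((-0.6) + 1.9 + (-5.5) + (-9.4) + (-4.8))/5 = -18.4/5 = -3.68.
For a Normal prior and Normal likelihood with known variance, the posterior is Normal; its mode equals its mean, the precision-weighted average.
Prior precision 1/σ₀² = 1/10 = 0.1; data precision n/σ² = 5/9.
μ̂ = (0.1·(-4) + (5/9)·(-3.68)) / (0.1 + 5/9) = (-22/9)/(59/90) = -220/59 ≈ -3.729.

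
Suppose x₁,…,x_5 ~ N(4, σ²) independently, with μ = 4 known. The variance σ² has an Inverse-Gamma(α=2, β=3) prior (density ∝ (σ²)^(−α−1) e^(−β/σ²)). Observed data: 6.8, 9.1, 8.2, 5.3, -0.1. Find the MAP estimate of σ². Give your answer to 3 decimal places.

Sum of squared deviations about the known mean: SS = (6.8−4)² + (9.1−4)² + (8.2−4)² + (5.3−4)² + (-0.1−4)² = 69.99.
The Normal likelihood contributes (σ²)^(−n/2) exp(−SS/(2σ²)), so the posterior is Inverse-Gamma(α + n/2, β + SS/2) = Inverse-Gamma(4.5, 37.995).
The mode of Inverse-Gamma(a, b) is b/(a+1) = 37.995/5.5 ≈ 6.908.

σ̂²_MAP = 6.908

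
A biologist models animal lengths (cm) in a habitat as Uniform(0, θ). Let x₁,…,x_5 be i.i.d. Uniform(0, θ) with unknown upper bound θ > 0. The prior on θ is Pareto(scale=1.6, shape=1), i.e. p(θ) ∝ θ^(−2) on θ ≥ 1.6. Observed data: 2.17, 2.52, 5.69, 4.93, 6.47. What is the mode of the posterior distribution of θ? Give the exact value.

θ̂_MAP = 6.47

The Uniform(0, θ) likelihood is θ^(−n) for θ ≥ max(xᵢ), zero otherwise. Here max(xᵢ) = 6.47.
Posterior ∝ θ^(−2) · θ^(−5) = θ^(−7) on θ ≥ max(1.6, 6.47) = 6.47.
This density is strictly decreasing in θ, so the posterior mode lies at the lower boundary of the support.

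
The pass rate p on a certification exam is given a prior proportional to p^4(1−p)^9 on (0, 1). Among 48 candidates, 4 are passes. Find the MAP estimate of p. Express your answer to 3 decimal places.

p̂_MAP = 0.131

The prior density ∝ p^4(1−p)^9 is the kernel of Beta(5, 10).
Data: 4 successes in 48 trials. The binomial likelihood contributes p^4(1−p)^44, so the posterior is Beta(5+4, 10+44) = Beta(9, 54).
For Beta(a, b) with a, b > 1 the mode is (a−1)/(a+b−2) = 8/61 ≈ 0.131.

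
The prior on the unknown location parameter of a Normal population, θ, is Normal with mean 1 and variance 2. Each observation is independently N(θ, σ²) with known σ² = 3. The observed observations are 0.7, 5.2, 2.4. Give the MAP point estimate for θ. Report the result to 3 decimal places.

n = 3; x̄ = (0.7 + 5.2 + 2.4)/3 = 8.3/3 = 83/30 ≈ 2.7667.
For a Normal prior and Normal likelihood with known variance, the posterior is Normal; its mode equals its mean, the precision-weighted average.
Prior precision 1/σ₀² = 1/2 = 0.5; data precision n/σ² = 3/3 = 1.
θ̂ = (0.5·1 + 1·(83/30)) / (0.5 + 1) = (49/15)/1.5 = 98/45 ≈ 2.178.

θ̂_MAP = 2.178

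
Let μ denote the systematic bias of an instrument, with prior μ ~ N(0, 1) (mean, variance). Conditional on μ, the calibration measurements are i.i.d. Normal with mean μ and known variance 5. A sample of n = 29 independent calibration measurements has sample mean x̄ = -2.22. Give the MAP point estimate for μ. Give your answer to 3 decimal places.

μ̂_MAP = -1.894

n = 29, x̄ = -2.22.
For a Normal prior and Normal likelihood with known variance, the posterior is Normal; its mode equals its mean, the precision-weighted average.
Prior precision 1/σ₀² = 1/1 = 1; data precision n/σ² = 29/5 = 5.8.
μ̂ = (1·0 + 5.8·(-2.22)) / (1 + 5.8) = (-12.876)/6.8 = -3219/1700 ≈ -1.894.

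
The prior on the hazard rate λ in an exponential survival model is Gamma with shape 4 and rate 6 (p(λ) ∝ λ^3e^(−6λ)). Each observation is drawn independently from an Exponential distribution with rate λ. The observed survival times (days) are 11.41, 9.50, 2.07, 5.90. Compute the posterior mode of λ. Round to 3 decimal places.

λ̂_MAP = 0.201

The Exponential(rate=λ) likelihood is ∝ λ^n e^(−λΣtᵢ). Here n = 4 and Σtᵢ = 11.41 + 9.50 + 2.07 + 5.90 = 28.88.
Posterior ∝ λ^3e^(−6λ) · λ^4e^(−28.88λ) = λ^7e^(−34.88λ), i.e. Gamma(8, 34.88).
Mode = (a−1)/b = 7/34.88 ≈ 0.201.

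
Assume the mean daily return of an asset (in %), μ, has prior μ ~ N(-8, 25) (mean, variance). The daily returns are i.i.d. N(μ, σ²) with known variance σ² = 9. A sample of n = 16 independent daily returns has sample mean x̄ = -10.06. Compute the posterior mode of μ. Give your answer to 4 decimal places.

μ̂_MAP = -10.0147

n = 16, x̄ = -10.06.
For a Normal prior and Normal likelihood with known variance, the posterior is Normal; its mode equals its mean, the precision-weighted average.
Prior precision 1/σ₀² = 1/25 = 0.04; data precision n/σ² = 16/9.
μ̂ = (0.04·(-8) + (16/9)·(-10.06)) / (0.04 + 16/9) = (-4096/225)/(409/225) = -4096/409 ≈ -10.0147.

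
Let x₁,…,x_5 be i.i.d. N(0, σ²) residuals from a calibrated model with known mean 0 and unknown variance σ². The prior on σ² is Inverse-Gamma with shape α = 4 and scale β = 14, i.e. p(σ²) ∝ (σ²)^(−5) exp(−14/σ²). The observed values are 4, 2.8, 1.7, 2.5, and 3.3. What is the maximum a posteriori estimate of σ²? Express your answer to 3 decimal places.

Sum of squared deviations about the known mean: SS = (4−0)² + (2.8−0)² + (1.7−0)² + (2.5−0)² + (3.3−0)² = 43.87.
The Normal likelihood contributes (σ²)^(−n/2) exp(−SS/(2σ²)), so the posterior is Inverse-Gamma(α + n/2, β + SS/2) = Inverse-Gamma(6.5, 35.935).
The mode of Inverse-Gamma(a, b) is b/(a+1) = 35.935/7.5 ≈ 4.791.

σ̂²_MAP = 4.791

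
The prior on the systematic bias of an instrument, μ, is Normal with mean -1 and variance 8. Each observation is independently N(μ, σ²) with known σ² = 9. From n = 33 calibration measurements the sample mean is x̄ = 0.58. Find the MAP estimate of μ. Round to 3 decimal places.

μ̂_MAP = 0.528

n = 33, x̄ = 0.58.
For a Normal prior and Normal likelihood with known variance, the posterior is Normal; its mode equals its mean, the precision-weighted average.
Prior precision 1/σ₀² = 1/8 = 0.125; data precision n/σ² = 33/9 = 11/3.
μ̂ = (0.125·(-1) + (11/3)·0.58) / (0.125 + 11/3) = (1201/600)/(91/24) = 1201/2275 ≈ 0.528.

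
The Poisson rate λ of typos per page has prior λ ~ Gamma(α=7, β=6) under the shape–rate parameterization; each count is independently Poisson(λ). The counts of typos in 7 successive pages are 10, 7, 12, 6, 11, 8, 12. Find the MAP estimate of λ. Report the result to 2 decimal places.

λ̂_MAP = 5.54

Σxᵢ = 10+7+12+6+11+8+12 = 66, with n = 7.
Posterior ∝ λ^6e^(−6λ) · λ^66e^(−7λ) = λ^72e^(−13λ), i.e. Gamma(shape=73, rate=13).
The mode of a Gamma(a, b) with a ≥ 1 (shape–rate) is (a−1)/b = 72/13 ≈ 5.54.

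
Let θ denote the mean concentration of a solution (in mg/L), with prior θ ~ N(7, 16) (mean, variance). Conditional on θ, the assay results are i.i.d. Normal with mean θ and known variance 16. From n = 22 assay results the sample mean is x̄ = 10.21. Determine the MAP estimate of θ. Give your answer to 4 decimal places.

n = 22, x̄ = 10.21.
For a Normal prior and Normal likelihood with known variance, the posterior is Normal; its mode equals its mean, the precision-weighted average.
Prior precision 1/σ₀² = 1/16 = 0.0625; data precision n/σ² = 22/16 = 1.375.
θ̂ = (0.0625·7 + 1.375·10.21) / (0.0625 + 1.375) = 14.47625/1.4375 = 11581/1150 ≈ 10.0704.

θ̂_MAP = 10.0704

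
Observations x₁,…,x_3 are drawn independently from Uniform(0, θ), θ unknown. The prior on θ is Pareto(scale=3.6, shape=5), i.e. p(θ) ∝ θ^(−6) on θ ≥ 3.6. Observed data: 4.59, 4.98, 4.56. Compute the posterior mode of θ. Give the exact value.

The Uniform(0, θ) likelihood is θ^(−n) for θ ≥ max(xᵢ), zero otherwise. Here max(xᵢ) = 4.98.
Posterior ∝ θ^(−6) · θ^(−3) = θ^(−9) on θ ≥ max(3.6, 4.98) = 4.98.
This density is strictly decreasing in θ, so the posterior mode lies at the lower boundary of the support.

θ̂_MAP = 4.98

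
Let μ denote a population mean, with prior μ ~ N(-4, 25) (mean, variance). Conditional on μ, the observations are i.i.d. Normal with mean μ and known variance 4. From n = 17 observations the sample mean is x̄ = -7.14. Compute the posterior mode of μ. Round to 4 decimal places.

n = 17, x̄ = -7.14.
For a Normal prior and Normal likelihood with known variance, the posterior is Normal; its mode equals its mean, the precision-weighted average.
Prior precision 1/σ₀² = 1/25 = 0.04; data precision n/σ² = 17/4 = 4.25.
μ̂ = (0.04·(-4) + 4.25·(-7.14)) / (0.04 + 4.25) = (-30.505)/4.29 = -6101/858 ≈ -7.1107.

μ̂_MAP = -7.1107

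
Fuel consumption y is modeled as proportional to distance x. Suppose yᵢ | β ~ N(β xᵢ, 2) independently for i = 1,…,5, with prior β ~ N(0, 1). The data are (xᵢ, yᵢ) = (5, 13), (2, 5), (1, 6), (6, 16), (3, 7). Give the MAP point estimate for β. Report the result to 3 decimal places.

β̂_MAP = 2.571

log p(β | y) = −Σ(yᵢ − βxᵢ)²/(2·2) − β²/(2·1) + const.
Setting the derivative to zero: Σxᵢ(yᵢ − βxᵢ)/2 − β/1 = 0, so β = Σxᵢyᵢ / (Σxᵢ² + σ²/τ²).
Σxᵢyᵢ = 5·13 + 2·5 + 1·6 + 6·16 + 3·7 = 198; Σxᵢ² = 75; σ²/τ² = 2.
β̂_MAP = 198 / (75 + 2) = 198/77 ≈ 2.571.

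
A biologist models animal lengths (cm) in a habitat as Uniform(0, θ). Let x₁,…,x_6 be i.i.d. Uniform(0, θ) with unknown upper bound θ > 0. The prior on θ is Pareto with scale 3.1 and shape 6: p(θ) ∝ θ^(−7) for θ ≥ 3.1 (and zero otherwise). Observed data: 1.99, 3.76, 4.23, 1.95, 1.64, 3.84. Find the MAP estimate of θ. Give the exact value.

θ̂_MAP = 4.23

The Uniform(0, θ) likelihood is θ^(−n) for θ ≥ max(xᵢ), zero otherwise. Here max(xᵢ) = 4.23.
Posterior ∝ θ^(−7) · θ^(−6) = θ^(−13) on θ ≥ max(3.1, 4.23) = 4.23.
This density is strictly decreasing in θ, so the posterior mode lies at the lower boundary of the support.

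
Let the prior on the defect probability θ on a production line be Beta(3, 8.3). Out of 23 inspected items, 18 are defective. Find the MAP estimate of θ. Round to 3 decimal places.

Prior: Beta(3, 8.3).
Data: 18 successes in 23 trials. The binomial likelihood contributes θ^18(1−θ)^5, so the posterior is Beta(3+18, 8.3+5) = Beta(21, 13.3).
For Beta(a, b) with a, b > 1 the mode is (a−1)/(a+b−2) = 20/32.3 ≈ 0.619.

θ̂_MAP = 0.619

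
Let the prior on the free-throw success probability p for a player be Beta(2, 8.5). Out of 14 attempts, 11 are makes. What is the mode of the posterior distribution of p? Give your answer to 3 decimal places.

Prior: Beta(2, 8.5).
Data: 11 successes in 14 trials. The binomial likelihood contributes p^11(1−p)^3, so the posterior is Beta(2+11, 8.5+3) = Beta(13, 11.5).
For Beta(a, b) with a, b > 1 the mode is (a−1)/(a+b−2) = 12/22.5 ≈ 0.533.

p̂_MAP = 0.533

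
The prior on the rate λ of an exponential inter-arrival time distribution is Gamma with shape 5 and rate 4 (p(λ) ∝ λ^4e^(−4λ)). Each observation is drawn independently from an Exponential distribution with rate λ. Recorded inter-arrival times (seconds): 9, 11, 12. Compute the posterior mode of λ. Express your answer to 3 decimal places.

λ̂_MAP = 0.194

The Exponential(rate=λ) likelihood is ∝ λ^n e^(−λΣtᵢ). Here n = 3 and Σtᵢ = 9 + 11 + 12 = 32.
Posterior ∝ λ^4e^(−4λ) · λ^3e^(−32λ) = λ^7e^(−36λ), i.e. Gamma(8, 36).
Mode = (a−1)/b = 7/36 ≈ 0.194.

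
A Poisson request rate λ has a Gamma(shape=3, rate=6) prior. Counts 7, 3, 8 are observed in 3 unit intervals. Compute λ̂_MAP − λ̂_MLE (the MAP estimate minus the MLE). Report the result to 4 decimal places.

Σxᵢ = 18. Posterior is Gamma(21, 9); MAP = (21−1)/9 = 20/9 ≈ 2.22222.
MLE = x̄ = 18/3 ≈ 6.00000.
Difference = 20/9 − 18/3 = -34/9 ≈ -3.7778.

MAP − MLE = -3.7778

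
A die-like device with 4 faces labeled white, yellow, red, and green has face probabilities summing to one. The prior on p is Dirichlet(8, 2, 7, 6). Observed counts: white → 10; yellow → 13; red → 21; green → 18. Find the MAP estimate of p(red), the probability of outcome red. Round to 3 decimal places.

The posterior is Dirichlet(αᵢ + nᵢ) = Dirichlet(18, 15, 28, 24).
For a Dirichlet(a₁,…,a_K) with all aᵢ > 1, the mode has j-th component (aⱼ − 1)/(Σaᵢ − K).
Here Σaᵢ = 85 and K = 4, so p(red) = (28 − 1)/(85 − 4) = 27/81 ≈ 0.333.

MAP estimate of p(red) = 0.333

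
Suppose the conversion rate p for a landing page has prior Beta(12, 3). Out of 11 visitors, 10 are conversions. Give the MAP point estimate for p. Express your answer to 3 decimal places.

Prior: Beta(12, 3).
Data: 10 successes in 11 trials. The binomial likelihood contributes p^10(1−p)^1, so the posterior is Beta(12+10, 3+1) = Beta(22, 4).
For Beta(a, b) with a, b > 1 the mode is (a−1)/(a+b−2) = 21/24 ≈ 0.875.

p̂_MAP = 0.875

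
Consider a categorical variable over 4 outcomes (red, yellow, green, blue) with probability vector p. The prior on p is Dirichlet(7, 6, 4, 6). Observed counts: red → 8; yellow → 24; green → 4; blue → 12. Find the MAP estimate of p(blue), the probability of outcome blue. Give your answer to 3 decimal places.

MAP estimate of p(blue) = 0.254

The posterior is Dirichlet(αᵢ + nᵢ) = Dirichlet(15, 30, 8, 18).
For a Dirichlet(a₁,…,a_K) with all aᵢ > 1, the mode has j-th component (aⱼ − 1)/(Σaᵢ − K).
Here Σaᵢ = 71 and K = 4, so p(blue) = (18 − 1)/(71 − 4) = 17/67 ≈ 0.254.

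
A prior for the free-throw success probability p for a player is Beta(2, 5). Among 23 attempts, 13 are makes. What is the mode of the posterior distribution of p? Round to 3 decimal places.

p̂_MAP = 0.500

Prior: Beta(2, 5).
Data: 13 successes in 23 trials. The binomial likelihood contributes p^13(1−p)^10, so the posterior is Beta(2+13, 5+10) = Beta(15, 15).
For Beta(a, b) with a, b > 1 the mode is (a−1)/(a+b−2) = 14/28 ≈ 0.500.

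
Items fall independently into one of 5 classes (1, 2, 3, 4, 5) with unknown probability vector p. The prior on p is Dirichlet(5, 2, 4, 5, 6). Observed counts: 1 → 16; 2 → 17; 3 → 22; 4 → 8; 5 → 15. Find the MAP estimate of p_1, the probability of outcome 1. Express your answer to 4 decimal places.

The posterior is Dirichlet(αᵢ + nᵢ) = Dirichlet(21, 19, 26, 13, 21).
For a Dirichlet(a₁,…,a_K) with all aᵢ > 1, the mode has j-th component (aⱼ − 1)/(Σaᵢ − K).
Here Σaᵢ = 100 and K = 5, so p_1 = (21 − 1)/(100 − 5) = 20/95 ≈ 0.2105.

MAP estimate: 0.2105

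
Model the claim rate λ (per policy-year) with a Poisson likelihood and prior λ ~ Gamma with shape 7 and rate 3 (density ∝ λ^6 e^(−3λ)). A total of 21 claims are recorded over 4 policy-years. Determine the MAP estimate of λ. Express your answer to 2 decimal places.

Σxᵢ = 21, n = 4.
Posterior ∝ λ^6e^(−3λ) · λ^21e^(−4λ) = λ^27e^(−7λ), i.e. Gamma(shape=28, rate=7).
The mode of a Gamma(a, b) with a ≥ 1 (shape–rate) is (a−1)/b = 27/7 ≈ 3.86.

λ̂_MAP = 3.86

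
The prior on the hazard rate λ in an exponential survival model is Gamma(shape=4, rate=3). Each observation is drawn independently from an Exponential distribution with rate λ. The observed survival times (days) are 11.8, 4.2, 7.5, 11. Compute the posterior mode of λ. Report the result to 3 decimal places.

λ̂_MAP = 0.187

The Exponential(rate=λ) likelihood is ∝ λ^n e^(−λΣtᵢ). Here n = 4 and Σtᵢ = 11.8 + 4.2 + 7.5 + 11 = 34.5.
Posterior ∝ λ^3e^(−3λ) · λ^4e^(−34.5λ) = λ^7e^(−37.5λ), i.e. Gamma(8, 37.5).
Mode = (a−1)/b = 7/37.5 ≈ 0.187.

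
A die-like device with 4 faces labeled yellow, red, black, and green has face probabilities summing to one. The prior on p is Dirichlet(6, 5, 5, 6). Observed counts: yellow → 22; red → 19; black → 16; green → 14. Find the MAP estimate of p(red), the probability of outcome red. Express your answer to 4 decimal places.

MAP estimate of p(red) = 0.2584

The posterior is Dirichlet(αᵢ + nᵢ) = Dirichlet(28, 24, 21, 20).
For a Dirichlet(a₁,…,a_K) with all aᵢ > 1, the mode has j-th component (aⱼ − 1)/(Σaᵢ − K).
Here Σaᵢ = 93 and K = 4, so p(red) = (24 − 1)/(93 − 4) = 23/89 ≈ 0.2584.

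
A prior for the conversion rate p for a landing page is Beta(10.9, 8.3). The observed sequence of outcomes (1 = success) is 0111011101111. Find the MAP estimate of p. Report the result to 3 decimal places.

Prior: Beta(10.9, 8.3).
Data: 10 successes in 13 trials (from the sequence). The binomial likelihood contributes p^10(1−p)^3, so the posterior is Beta(10.9+10, 8.3+3) = Beta(20.9, 11.3).
For Beta(a, b) with a, b > 1 the mode is (a−1)/(a+b−2) = 19.9/30.2 ≈ 0.659.

p̂_MAP = 0.659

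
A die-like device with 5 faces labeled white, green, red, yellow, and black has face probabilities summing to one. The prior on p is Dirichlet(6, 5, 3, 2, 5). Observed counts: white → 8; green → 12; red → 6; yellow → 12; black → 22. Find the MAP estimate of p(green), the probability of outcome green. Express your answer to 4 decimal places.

MAP estimate of p(green) = 0.2105

The posterior is Dirichlet(αᵢ + nᵢ) = Dirichlet(14, 17, 9, 14, 27).
For a Dirichlet(a₁,…,a_K) with all aᵢ > 1, the mode has j-th component (aⱼ − 1)/(Σaᵢ − K).
Here Σaᵢ = 81 and K = 5, so p(green) = (17 − 1)/(81 − 5) = 16/76 ≈ 0.2105.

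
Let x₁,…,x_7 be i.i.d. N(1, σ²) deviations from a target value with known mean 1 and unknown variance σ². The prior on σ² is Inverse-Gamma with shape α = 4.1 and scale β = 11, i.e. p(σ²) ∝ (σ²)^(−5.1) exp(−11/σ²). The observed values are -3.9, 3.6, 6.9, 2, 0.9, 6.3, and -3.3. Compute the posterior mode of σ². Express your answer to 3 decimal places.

σ̂²_MAP = 7.859

Sum of squared deviations about the known mean: SS = (-3.9−1)² + (3.6−1)² + (6.9−1)² + (2−1)² + (0.9−1)² + (6.3−1)² + (-3.3−1)² = 113.17.
The Normal likelihood contributes (σ²)^(−n/2) exp(−SS/(2σ²)), so the posterior is Inverse-Gamma(α + n/2, β + SS/2) = Inverse-Gamma(7.6, 67.585).
The mode of Inverse-Gamma(a, b) is b/(a+1) = 67.585/8.6 ≈ 7.859.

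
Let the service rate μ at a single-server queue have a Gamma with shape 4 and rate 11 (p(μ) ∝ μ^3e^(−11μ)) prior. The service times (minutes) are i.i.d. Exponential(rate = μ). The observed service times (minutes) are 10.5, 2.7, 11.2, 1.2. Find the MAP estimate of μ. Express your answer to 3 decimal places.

The Exponential(rate=μ) likelihood is ∝ μ^n e^(−μΣtᵢ). Here n = 4 and Σtᵢ = 10.5 + 2.7 + 11.2 + 1.2 = 25.6.
Posterior ∝ μ^3e^(−11μ) · μ^4e^(−25.6μ) = μ^7e^(−36.6μ), i.e. Gamma(8, 36.6).
Mode = (a−1)/b = 7/36.6 ≈ 0.191.

μ̂_MAP = 0.191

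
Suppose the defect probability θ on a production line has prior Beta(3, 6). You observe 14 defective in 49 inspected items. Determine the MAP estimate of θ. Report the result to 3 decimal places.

Prior: Beta(3, 6).
Data: 14 successes in 49 trials. The binomial likelihood contributes θ^14(1−θ)^35, so the posterior is Beta(3+14, 6+35) = Beta(17, 41).
For Beta(a, b) with a, b > 1 the mode is (a−1)/(a+b−2) = 16/56 ≈ 0.286.

θ̂_MAP = 0.286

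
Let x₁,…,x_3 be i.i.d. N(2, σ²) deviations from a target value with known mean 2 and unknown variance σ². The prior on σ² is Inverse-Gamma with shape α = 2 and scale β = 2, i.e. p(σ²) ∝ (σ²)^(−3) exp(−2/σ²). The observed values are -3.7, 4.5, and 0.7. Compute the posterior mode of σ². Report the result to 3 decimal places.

σ̂²_MAP = 4.937

Sum of squared deviations about the known mean: SS = (-3.7−2)² + (4.5−2)² + (0.7−2)² = 40.43.
The Normal likelihood contributes (σ²)^(−n/2) exp(−SS/(2σ²)), so the posterior is Inverse-Gamma(α + n/2, β + SS/2) = Inverse-Gamma(3.5, 22.215).
The mode of Inverse-Gamma(a, b) is b/(a+1) = 22.215/4.5 ≈ 4.937.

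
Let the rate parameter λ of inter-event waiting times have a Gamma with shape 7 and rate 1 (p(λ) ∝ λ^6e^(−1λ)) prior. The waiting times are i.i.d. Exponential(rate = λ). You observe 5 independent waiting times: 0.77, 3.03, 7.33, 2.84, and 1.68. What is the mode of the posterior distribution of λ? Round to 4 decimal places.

The Exponential(rate=λ) likelihood is ∝ λ^n e^(−λΣtᵢ). Here n = 5 and Σtᵢ = 0.77 + 3.03 + 7.33 + 2.84 + 1.68 = 15.65.
Posterior ∝ λ^6e^(−1λ) · λ^5e^(−15.65λ) = λ^11e^(−16.65λ), i.e. Gamma(12, 16.65).
Mode = (a−1)/b = 11/16.65 ≈ 0.6607.

λ̂_MAP = 0.6607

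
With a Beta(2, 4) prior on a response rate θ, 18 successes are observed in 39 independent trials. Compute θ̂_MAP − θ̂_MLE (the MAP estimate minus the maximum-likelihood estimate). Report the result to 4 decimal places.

MAP − MLE = -0.0197

Posterior is Beta(20, 25); MAP = (20−1)/(45−2) = 19/43 ≈ 0.44186.
MLE ignores the prior: θ̂_MLE = k/n = 18/39 ≈ 0.46154.
Difference = 19/43 − 18/39 = -11/559 ≈ -0.0197.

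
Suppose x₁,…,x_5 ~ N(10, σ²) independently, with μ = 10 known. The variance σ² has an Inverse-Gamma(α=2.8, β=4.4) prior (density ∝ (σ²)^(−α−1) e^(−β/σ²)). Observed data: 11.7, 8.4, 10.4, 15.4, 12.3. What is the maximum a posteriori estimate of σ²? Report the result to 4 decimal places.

σ̂²_MAP = 3.8778

Sum of squared deviations about the known mean: SS = (11.7−10)² + (8.4−10)² + (10.4−10)² + (15.4−10)² + (12.3−10)² = 40.06.
The Normal likelihood contributes (σ²)^(−n/2) exp(−SS/(2σ²)), so the posterior is Inverse-Gamma(α + n/2, β + SS/2) = Inverse-Gamma(5.3, 24.43).
The mode of Inverse-Gamma(a, b) is b/(a+1) = 24.43/6.3 ≈ 3.8778.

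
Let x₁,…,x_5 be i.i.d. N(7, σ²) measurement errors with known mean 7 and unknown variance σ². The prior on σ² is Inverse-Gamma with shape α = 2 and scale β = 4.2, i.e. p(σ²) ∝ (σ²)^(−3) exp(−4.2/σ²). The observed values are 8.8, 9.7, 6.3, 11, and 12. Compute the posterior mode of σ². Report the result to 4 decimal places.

σ̂²_MAP = 5.4927

Sum of squared deviations about the known mean: SS = (8.8−7)² + (9.7−7)² + (6.3−7)² + (11−7)² + (12−7)² = 52.02.
The Normal likelihood contributes (σ²)^(−n/2) exp(−SS/(2σ²)), so the posterior is Inverse-Gamma(α + n/2, β + SS/2) = Inverse-Gamma(4.5, 30.21).
The mode of Inverse-Gamma(a, b) is b/(a+1) = 30.21/5.5 ≈ 5.4927.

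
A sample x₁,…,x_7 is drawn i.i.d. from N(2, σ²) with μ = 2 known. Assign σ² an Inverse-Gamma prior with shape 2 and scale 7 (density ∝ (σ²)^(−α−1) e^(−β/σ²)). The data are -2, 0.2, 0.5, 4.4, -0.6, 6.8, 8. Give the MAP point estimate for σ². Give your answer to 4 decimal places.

Sum of squared deviations about the known mean: SS = (-2−2)² + (0.2−2)² + (0.5−2)² + (4.4−2)² + (-0.6−2)² + (6.8−2)² + (8−2)² = 93.05.
The Normal likelihood contributes (σ²)^(−n/2) exp(−SS/(2σ²)), so the posterior is Inverse-Gamma(α + n/2, β + SS/2) = Inverse-Gamma(5.5, 53.525).
The mode of Inverse-Gamma(a, b) is b/(a+1) = 53.525/6.5 ≈ 8.2346.

σ̂²_MAP = 8.2346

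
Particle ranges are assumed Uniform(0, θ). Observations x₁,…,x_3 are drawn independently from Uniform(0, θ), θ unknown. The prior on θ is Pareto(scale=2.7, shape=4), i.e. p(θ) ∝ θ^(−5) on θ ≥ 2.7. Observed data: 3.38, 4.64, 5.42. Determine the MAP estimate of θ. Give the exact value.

The Uniform(0, θ) likelihood is θ^(−n) for θ ≥ max(xᵢ), zero otherwise. Here max(xᵢ) = 5.42.
Posterior ∝ θ^(−5) · θ^(−3) = θ^(−8) on θ ≥ max(2.7, 5.42) = 5.42.
This density is strictly decreasing in θ, so the posterior mode lies at the lower boundary of the support.

θ̂_MAP = 5.42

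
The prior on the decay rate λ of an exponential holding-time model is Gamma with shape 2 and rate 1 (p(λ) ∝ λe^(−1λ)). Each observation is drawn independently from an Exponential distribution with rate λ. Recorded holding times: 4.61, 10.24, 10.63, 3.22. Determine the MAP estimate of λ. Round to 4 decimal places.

λ̂_MAP = 0.1684

The Exponential(rate=λ) likelihood is ∝ λ^n e^(−λΣtᵢ). Here n = 4 and Σtᵢ = 4.61 + 10.24 + 10.63 + 3.22 = 28.70.
Posterior ∝ λe^(−1λ) · λ^4e^(−28.70λ) = λ^5e^(−29.70λ), i.e. Gamma(6, 29.70).
Mode = (a−1)/b = 5/29.70 ≈ 0.1684.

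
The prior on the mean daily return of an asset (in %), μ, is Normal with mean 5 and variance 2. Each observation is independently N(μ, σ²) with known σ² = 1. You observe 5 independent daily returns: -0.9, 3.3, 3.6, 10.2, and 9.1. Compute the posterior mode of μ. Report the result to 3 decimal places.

n = 5; x̄ = ((-0.9) + 3.3 + 3.6 + 10.2 + 9.1)/5 = 25.3/5 = 5.06.
For a Normal prior and Normal likelihood with known variance, the posterior is Normal; its mode equals its mean, the precision-weighted average.
Prior precision 1/σ₀² = 1/2 = 0.5; data precision n/σ² = 5/1 = 5.
μ̂ = (0.5·5 + 5·5.06) / (0.5 + 5) = 27.8/5.5 = 278/55 ≈ 5.055.

μ̂_MAP = 5.055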